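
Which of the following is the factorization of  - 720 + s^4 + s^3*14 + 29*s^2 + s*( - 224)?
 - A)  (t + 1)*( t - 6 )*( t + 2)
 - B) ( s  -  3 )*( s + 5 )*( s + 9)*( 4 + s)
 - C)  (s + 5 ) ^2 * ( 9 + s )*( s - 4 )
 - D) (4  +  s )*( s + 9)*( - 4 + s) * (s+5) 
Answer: D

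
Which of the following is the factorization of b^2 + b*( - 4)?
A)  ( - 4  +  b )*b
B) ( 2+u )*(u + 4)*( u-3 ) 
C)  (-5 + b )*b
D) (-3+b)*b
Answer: A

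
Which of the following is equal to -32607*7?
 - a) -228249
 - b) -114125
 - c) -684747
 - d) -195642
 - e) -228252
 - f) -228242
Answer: a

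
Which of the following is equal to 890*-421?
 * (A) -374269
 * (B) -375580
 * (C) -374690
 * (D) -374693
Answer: C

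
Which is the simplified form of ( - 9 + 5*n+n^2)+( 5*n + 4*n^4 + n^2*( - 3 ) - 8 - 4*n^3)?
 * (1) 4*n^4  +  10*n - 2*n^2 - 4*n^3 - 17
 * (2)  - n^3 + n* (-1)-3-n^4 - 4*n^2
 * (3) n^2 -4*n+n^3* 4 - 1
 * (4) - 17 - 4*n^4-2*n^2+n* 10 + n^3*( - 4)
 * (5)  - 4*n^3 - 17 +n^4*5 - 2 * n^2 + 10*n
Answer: 1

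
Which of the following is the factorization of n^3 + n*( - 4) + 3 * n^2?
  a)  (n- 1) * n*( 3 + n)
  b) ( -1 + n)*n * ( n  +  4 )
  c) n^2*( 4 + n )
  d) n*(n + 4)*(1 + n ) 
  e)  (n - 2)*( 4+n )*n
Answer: b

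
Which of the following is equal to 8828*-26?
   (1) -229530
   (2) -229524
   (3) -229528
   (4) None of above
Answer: 3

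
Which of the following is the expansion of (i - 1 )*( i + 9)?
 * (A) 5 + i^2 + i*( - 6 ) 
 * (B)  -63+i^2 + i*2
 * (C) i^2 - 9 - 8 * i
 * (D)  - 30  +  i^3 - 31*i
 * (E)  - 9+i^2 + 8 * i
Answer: E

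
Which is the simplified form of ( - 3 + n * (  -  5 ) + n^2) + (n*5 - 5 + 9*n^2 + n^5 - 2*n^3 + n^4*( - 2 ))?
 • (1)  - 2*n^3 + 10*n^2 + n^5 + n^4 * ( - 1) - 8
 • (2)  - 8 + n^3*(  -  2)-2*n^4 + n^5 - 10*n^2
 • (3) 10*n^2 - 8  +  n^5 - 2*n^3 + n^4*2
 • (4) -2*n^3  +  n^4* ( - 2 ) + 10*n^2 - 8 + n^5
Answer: 4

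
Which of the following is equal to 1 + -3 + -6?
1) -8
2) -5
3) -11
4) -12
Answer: 1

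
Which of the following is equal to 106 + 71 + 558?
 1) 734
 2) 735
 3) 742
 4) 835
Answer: 2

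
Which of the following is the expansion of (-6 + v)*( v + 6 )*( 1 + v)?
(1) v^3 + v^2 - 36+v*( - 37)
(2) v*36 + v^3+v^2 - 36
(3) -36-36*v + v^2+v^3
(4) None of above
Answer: 3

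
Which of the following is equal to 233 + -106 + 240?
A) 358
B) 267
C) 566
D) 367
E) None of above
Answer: D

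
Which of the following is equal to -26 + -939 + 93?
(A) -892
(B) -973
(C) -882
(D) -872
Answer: D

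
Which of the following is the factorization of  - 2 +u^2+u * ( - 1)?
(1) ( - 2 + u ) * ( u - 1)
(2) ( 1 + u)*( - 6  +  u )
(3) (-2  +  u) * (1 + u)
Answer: 3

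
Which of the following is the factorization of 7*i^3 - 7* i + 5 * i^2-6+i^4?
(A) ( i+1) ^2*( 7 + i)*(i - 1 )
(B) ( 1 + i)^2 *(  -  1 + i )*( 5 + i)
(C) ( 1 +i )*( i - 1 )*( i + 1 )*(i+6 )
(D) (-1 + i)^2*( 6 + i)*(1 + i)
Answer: C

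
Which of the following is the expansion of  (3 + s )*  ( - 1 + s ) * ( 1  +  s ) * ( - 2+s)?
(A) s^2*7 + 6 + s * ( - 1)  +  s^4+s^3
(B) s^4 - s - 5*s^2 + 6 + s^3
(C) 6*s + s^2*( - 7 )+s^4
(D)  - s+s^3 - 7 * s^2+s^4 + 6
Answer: D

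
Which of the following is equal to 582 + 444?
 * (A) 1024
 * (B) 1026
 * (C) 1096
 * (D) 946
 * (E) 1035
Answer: B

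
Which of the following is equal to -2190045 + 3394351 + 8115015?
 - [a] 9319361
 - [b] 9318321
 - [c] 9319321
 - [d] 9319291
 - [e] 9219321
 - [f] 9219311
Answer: c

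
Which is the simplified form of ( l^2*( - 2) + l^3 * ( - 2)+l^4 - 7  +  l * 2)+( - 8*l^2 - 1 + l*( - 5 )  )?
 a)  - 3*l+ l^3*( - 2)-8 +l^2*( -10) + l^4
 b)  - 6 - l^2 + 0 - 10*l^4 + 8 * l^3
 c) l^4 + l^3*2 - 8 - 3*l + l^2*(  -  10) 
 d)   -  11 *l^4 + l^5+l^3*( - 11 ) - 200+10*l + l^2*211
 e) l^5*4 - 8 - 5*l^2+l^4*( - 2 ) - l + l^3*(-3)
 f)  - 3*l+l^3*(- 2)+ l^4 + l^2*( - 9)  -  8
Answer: a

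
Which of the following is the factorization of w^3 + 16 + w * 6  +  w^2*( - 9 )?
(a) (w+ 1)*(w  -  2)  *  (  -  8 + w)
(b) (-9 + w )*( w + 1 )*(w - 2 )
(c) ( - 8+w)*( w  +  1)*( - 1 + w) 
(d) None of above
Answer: a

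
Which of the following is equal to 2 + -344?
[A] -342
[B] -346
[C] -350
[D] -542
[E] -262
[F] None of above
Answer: A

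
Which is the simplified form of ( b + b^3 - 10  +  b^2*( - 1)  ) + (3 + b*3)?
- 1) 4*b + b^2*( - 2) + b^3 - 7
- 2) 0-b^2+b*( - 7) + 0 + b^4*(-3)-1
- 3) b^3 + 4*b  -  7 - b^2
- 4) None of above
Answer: 3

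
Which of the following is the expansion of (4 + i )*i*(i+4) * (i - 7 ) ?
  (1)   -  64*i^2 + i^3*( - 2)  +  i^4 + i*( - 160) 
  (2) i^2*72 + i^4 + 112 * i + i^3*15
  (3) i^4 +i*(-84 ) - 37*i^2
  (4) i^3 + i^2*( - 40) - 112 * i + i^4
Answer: 4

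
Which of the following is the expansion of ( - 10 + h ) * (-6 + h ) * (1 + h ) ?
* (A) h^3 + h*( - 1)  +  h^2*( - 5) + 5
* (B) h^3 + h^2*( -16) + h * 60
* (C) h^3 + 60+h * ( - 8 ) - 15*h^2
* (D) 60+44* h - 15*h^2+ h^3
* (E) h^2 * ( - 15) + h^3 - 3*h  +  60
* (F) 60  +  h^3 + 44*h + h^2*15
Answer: D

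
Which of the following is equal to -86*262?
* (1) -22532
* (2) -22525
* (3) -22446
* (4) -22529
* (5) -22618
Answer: 1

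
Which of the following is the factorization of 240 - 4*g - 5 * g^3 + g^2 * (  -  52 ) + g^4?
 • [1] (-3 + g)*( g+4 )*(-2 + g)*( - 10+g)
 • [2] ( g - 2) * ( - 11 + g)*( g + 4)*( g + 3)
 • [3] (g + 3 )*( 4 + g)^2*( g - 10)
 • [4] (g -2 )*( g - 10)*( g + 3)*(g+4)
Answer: 4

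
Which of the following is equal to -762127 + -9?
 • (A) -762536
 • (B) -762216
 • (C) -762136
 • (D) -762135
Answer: C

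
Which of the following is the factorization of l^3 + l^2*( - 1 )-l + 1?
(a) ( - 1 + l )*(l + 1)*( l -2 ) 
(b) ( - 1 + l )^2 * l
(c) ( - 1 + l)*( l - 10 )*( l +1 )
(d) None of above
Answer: d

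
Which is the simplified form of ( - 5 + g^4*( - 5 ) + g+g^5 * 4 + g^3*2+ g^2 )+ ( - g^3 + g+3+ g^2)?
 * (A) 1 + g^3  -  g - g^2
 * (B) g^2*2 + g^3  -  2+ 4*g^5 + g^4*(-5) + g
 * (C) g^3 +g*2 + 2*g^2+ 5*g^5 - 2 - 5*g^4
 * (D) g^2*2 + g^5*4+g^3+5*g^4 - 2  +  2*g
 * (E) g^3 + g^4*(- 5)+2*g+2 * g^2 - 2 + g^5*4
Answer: E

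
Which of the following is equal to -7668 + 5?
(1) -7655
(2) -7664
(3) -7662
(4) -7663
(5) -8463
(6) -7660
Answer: 4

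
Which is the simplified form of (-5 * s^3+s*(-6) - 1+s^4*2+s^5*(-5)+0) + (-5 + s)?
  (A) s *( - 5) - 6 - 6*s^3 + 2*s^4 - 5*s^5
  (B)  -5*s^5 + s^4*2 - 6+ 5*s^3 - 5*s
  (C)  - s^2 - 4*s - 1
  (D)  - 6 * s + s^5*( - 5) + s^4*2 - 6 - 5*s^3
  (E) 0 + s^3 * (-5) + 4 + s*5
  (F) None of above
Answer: F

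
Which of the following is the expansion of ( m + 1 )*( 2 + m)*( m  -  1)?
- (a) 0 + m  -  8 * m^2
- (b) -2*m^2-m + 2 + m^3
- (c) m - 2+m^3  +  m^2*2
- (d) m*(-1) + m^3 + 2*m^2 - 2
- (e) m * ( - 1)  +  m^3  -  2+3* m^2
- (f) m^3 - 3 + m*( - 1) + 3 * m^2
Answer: d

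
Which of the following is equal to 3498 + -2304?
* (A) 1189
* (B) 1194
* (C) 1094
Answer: B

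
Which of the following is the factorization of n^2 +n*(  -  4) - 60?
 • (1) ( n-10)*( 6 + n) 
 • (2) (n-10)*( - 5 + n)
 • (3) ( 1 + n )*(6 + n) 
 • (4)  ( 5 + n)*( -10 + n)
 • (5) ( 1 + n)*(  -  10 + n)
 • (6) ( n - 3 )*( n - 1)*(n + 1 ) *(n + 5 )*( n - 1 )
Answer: 1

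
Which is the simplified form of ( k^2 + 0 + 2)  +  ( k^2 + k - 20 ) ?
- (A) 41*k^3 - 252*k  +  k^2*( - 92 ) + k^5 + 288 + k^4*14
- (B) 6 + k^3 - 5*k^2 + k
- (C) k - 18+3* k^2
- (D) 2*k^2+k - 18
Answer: D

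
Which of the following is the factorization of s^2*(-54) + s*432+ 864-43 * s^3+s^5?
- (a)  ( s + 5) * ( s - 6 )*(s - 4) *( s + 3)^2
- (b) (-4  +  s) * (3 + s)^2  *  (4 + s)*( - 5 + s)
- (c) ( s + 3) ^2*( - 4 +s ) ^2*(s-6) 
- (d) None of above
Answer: d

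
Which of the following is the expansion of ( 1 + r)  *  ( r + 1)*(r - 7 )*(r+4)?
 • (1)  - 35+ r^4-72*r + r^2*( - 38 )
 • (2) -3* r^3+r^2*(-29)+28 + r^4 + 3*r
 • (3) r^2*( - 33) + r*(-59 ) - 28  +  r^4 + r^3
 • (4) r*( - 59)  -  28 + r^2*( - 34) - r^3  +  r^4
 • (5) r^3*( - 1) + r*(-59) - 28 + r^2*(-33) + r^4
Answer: 5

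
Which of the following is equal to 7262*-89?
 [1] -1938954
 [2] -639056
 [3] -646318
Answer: 3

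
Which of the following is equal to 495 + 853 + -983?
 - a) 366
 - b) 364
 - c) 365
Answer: c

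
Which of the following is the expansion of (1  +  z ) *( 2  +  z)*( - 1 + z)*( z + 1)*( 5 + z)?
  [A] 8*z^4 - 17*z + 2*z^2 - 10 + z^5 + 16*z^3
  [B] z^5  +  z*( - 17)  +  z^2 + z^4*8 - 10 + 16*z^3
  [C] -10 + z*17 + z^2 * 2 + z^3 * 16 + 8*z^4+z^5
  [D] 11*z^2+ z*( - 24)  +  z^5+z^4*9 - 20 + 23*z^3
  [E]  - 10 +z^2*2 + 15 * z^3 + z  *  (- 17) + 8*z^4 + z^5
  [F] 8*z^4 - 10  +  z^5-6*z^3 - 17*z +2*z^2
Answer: A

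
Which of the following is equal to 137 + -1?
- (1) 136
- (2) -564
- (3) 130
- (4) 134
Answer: 1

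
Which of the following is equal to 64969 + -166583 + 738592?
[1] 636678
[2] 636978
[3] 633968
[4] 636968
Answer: 2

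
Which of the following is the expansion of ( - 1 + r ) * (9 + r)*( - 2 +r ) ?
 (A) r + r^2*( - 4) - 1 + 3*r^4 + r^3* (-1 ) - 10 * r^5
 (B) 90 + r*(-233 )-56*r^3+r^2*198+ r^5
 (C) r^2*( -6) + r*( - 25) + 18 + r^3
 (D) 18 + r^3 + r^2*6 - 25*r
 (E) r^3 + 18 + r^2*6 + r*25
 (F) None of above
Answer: D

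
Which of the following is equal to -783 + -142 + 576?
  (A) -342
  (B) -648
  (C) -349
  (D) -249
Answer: C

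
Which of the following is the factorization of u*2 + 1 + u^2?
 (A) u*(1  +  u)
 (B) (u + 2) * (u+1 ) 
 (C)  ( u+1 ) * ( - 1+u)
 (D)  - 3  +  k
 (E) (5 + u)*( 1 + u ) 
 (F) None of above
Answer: F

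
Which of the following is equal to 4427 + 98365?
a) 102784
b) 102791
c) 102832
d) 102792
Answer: d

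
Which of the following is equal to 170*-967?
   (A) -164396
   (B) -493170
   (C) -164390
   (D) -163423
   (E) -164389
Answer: C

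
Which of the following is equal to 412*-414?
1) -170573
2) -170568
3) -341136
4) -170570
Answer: 2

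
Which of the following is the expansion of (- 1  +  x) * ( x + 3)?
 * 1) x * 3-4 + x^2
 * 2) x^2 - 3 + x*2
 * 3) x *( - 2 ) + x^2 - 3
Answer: 2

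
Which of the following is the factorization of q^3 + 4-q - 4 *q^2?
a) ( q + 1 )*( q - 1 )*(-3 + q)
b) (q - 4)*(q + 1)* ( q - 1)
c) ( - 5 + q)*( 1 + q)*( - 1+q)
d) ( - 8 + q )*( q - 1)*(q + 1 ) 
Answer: b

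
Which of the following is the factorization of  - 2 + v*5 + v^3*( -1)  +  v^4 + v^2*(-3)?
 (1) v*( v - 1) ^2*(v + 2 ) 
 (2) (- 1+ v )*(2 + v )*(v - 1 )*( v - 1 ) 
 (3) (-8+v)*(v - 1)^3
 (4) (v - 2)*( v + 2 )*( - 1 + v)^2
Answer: 2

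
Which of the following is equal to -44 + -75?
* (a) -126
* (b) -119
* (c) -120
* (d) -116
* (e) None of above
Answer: b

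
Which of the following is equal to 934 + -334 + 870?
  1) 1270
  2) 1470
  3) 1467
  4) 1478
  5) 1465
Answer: 2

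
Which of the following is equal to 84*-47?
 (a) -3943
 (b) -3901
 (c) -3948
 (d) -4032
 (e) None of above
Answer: c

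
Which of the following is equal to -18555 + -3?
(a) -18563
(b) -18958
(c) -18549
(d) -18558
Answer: d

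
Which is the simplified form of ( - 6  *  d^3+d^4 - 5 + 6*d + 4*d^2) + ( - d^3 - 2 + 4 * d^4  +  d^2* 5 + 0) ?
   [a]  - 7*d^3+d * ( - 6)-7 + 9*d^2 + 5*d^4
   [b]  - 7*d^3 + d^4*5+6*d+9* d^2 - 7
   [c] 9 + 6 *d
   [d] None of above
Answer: b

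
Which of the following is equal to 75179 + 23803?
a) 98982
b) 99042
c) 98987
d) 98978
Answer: a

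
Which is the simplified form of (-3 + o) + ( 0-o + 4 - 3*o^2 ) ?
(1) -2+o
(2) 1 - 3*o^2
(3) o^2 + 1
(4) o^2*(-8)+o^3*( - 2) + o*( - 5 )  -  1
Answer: 2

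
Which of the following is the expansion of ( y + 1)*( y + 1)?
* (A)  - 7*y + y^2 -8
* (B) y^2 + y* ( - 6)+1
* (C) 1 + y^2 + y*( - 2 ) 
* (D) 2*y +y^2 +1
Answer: D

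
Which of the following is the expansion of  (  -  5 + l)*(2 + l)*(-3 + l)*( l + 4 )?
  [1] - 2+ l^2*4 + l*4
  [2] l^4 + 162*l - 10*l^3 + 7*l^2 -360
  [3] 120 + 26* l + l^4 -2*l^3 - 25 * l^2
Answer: 3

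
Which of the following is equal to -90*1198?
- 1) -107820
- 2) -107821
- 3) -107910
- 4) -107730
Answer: 1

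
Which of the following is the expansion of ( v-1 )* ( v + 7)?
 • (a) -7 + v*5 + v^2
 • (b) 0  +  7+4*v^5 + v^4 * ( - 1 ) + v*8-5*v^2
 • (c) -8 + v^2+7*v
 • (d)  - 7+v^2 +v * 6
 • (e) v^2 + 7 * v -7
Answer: d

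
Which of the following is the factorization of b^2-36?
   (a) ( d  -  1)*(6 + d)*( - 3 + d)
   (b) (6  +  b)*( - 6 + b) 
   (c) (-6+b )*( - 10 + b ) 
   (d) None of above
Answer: b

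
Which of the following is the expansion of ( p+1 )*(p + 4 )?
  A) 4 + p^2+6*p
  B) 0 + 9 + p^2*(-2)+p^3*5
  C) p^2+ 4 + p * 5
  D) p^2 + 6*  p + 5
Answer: C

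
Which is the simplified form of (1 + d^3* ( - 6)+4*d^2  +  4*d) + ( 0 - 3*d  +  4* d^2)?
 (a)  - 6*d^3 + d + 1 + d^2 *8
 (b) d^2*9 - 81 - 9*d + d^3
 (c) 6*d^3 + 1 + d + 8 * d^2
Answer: a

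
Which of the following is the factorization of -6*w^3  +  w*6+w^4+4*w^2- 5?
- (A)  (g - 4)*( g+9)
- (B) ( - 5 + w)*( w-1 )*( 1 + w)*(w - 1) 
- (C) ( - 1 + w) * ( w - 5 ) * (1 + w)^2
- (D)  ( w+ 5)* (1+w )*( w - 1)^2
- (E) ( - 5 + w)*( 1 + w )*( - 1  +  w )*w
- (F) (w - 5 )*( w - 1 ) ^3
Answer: B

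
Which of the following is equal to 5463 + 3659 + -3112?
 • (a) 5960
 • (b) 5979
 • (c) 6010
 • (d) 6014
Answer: c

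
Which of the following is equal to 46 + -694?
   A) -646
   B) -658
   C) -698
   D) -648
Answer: D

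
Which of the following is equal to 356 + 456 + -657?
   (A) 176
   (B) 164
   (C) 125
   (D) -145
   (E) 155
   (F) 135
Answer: E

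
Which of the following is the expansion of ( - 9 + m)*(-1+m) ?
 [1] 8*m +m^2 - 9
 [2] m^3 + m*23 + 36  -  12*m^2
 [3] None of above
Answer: 3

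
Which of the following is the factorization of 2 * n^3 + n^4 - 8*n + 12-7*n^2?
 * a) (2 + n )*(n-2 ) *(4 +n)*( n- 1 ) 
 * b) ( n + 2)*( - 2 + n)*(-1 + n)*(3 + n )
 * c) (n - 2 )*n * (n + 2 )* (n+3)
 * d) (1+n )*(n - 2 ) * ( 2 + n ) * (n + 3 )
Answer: b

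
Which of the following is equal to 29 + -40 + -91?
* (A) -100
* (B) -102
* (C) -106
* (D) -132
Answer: B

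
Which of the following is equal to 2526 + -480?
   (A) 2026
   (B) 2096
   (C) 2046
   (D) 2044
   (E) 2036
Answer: C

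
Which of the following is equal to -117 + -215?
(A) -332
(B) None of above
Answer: A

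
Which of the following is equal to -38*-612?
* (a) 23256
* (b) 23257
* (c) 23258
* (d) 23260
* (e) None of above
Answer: a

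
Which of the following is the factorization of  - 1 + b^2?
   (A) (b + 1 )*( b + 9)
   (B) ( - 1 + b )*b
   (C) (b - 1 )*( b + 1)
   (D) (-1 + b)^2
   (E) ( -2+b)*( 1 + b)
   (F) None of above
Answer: C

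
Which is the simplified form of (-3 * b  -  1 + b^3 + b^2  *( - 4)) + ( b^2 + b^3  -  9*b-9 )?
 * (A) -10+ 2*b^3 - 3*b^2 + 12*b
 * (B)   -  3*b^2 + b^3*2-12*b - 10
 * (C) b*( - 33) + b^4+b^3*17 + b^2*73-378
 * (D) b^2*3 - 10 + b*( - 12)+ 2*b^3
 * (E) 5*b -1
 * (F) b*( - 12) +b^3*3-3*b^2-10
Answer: B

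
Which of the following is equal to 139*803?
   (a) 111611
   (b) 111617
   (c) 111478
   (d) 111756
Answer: b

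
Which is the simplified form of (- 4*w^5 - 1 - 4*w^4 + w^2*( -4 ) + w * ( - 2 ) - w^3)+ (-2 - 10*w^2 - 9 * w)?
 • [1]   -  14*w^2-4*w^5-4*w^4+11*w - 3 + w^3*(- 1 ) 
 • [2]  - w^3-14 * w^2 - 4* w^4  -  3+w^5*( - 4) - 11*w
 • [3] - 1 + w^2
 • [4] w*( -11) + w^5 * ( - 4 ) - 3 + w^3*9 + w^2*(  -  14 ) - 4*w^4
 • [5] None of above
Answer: 2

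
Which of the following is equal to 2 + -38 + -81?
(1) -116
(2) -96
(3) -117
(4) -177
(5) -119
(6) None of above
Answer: 3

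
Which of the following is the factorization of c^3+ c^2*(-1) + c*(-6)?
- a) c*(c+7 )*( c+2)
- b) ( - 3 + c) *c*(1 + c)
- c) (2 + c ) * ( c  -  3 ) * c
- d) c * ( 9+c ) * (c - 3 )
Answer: c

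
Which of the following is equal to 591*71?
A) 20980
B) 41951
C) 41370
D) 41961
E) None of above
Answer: D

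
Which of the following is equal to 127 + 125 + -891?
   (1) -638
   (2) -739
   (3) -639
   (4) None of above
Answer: 3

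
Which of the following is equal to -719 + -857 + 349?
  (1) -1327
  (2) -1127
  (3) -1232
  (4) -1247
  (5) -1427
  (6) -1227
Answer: 6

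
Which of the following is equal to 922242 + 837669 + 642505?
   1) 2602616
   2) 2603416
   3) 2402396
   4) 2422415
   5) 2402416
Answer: 5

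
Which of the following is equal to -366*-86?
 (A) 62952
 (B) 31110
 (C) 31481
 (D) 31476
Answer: D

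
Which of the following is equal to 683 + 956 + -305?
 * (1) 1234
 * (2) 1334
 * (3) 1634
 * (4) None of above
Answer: 2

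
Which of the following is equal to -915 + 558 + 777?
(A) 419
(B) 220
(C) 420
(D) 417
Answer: C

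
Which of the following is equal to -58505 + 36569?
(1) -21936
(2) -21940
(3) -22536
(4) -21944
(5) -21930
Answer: 1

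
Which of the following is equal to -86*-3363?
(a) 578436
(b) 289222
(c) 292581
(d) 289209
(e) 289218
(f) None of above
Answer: e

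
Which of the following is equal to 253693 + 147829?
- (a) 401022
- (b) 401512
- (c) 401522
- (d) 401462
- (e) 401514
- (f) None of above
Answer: c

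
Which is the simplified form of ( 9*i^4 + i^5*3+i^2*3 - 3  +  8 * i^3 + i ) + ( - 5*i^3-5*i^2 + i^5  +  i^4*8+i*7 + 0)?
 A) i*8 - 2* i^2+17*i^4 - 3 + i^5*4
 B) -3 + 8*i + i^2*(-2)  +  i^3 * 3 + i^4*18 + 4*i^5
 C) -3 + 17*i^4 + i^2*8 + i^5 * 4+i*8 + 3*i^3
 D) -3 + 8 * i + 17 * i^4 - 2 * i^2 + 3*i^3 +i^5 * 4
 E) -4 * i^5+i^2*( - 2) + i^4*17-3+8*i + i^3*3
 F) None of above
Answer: D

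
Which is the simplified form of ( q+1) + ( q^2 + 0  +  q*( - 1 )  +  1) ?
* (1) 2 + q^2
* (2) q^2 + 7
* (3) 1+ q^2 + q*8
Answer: 1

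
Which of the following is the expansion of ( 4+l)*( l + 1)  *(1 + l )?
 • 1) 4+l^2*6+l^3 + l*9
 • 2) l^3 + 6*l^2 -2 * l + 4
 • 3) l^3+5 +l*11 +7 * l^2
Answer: 1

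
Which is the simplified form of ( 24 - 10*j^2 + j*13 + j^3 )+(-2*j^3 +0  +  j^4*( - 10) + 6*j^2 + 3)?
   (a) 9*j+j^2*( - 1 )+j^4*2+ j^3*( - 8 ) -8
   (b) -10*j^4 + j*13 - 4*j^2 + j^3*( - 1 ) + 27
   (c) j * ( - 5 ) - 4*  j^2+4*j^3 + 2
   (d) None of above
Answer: b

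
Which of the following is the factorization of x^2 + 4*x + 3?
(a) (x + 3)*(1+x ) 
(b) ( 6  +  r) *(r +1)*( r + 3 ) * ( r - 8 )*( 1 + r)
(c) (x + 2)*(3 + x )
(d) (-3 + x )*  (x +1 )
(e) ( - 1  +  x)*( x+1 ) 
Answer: a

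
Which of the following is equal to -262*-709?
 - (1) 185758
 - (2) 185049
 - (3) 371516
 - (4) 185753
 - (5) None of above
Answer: 1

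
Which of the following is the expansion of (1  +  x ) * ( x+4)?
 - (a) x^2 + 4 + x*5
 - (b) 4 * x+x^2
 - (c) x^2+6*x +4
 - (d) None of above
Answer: a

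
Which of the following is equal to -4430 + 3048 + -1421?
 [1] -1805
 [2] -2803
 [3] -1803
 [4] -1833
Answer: 2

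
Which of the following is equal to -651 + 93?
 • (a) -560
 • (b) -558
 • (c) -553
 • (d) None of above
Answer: b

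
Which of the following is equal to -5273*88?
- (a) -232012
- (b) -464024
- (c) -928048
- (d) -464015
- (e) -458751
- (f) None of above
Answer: b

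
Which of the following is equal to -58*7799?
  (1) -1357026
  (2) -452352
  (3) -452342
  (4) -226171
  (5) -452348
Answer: 3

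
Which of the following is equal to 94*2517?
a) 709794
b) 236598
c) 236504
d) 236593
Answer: b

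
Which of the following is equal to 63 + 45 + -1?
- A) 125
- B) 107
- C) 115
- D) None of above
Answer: B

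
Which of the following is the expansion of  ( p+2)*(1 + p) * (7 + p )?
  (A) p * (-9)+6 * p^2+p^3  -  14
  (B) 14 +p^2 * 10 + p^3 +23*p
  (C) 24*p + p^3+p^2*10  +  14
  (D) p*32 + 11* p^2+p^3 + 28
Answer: B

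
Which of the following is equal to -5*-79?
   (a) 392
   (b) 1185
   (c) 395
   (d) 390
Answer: c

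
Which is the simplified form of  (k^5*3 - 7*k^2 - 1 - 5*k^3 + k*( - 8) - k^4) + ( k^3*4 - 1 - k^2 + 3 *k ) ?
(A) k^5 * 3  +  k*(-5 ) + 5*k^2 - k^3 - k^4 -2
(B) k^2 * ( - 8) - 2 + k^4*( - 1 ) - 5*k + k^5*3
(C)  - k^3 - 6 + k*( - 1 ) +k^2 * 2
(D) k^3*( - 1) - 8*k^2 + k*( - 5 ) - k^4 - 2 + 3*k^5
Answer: D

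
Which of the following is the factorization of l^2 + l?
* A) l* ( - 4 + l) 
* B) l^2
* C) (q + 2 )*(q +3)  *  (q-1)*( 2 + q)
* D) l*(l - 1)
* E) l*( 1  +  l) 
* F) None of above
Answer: E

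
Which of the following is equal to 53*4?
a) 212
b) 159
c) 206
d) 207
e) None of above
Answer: a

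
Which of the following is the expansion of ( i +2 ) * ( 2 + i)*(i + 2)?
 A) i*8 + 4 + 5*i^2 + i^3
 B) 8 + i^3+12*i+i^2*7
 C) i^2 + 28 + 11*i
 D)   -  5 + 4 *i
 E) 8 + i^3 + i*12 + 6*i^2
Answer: E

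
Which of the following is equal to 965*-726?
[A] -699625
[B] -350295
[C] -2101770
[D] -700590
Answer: D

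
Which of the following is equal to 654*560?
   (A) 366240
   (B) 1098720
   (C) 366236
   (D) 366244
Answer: A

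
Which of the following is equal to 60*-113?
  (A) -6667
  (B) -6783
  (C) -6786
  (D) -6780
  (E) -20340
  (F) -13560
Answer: D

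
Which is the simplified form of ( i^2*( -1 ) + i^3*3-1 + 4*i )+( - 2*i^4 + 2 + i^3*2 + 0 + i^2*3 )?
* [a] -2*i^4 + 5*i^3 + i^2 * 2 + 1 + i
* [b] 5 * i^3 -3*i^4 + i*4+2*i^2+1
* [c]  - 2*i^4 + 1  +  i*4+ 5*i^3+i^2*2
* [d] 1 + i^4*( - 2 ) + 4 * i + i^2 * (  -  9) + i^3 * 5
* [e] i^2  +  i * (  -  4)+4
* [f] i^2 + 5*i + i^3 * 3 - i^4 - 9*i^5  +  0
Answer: c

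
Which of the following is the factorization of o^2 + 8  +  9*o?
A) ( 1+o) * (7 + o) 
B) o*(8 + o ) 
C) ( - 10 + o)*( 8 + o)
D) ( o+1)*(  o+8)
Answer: D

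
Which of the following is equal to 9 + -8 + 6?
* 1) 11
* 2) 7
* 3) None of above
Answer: 2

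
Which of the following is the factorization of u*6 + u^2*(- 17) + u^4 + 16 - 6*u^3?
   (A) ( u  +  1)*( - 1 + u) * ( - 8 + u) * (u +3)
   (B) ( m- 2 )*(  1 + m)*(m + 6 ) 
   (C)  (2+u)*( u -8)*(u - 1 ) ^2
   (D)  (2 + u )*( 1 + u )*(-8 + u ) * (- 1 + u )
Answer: D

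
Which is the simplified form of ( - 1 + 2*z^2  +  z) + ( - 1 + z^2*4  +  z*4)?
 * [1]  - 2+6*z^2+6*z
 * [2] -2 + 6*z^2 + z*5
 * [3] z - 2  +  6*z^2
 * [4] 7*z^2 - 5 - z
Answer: 2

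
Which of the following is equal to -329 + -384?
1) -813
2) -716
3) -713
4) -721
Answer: 3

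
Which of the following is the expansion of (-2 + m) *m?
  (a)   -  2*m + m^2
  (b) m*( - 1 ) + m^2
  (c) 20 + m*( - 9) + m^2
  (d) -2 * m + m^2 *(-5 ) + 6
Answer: a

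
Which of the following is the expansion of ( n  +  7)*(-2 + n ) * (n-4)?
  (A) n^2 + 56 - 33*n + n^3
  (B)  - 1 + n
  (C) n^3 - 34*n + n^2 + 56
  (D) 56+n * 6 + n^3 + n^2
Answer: C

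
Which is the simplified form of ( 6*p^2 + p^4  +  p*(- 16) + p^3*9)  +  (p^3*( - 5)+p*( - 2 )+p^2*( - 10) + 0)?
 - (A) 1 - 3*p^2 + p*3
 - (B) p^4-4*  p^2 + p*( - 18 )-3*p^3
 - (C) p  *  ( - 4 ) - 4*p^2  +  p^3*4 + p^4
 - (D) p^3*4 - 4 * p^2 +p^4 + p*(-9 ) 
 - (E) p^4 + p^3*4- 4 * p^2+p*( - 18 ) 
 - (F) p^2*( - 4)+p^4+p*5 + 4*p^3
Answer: E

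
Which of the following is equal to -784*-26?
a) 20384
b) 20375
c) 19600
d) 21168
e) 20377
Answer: a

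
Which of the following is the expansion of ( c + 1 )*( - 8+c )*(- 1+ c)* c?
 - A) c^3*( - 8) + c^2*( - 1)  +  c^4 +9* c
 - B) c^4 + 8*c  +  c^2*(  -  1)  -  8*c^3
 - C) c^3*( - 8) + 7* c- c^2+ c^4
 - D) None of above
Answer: B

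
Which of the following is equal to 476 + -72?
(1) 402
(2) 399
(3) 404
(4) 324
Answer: 3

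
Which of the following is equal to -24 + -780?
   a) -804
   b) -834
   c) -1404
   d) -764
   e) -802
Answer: a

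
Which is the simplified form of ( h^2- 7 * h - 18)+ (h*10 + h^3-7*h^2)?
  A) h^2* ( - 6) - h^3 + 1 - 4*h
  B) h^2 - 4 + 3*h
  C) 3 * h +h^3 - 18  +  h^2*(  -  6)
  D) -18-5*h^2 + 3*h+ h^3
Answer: C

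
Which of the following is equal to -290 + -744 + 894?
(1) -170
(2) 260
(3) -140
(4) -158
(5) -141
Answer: 3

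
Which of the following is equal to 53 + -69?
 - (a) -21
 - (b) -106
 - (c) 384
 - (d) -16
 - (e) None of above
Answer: d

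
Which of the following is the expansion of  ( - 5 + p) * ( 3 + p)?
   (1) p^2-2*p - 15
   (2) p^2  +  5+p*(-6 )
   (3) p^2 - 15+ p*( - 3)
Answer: 1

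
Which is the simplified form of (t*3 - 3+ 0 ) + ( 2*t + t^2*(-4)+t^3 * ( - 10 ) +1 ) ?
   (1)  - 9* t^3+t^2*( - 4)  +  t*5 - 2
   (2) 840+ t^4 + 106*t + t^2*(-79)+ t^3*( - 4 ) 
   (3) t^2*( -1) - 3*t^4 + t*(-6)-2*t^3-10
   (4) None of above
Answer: 4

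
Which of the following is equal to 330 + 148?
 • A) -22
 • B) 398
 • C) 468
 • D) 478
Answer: D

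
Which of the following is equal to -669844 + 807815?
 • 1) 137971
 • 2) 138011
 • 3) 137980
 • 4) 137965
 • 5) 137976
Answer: 1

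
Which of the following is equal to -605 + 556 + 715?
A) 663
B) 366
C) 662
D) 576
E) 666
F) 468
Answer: E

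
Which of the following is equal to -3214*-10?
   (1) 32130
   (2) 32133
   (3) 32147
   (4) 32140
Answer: 4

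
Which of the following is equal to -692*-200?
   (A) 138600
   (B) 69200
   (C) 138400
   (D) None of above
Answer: C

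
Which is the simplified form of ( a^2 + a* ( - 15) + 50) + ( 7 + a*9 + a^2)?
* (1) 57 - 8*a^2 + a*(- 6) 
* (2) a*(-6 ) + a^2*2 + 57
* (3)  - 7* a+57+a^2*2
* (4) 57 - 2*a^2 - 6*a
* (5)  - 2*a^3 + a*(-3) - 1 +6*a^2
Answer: 2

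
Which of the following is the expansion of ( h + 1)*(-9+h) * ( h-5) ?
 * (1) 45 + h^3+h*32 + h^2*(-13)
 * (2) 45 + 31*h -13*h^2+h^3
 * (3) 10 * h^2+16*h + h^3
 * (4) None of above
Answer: 2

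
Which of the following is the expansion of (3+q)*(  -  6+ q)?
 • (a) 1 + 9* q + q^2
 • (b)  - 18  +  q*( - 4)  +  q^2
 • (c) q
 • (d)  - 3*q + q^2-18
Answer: d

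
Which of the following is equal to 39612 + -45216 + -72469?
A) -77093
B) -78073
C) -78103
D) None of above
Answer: B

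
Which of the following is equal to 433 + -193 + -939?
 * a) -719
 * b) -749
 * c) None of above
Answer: c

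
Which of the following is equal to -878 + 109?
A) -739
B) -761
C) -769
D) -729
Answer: C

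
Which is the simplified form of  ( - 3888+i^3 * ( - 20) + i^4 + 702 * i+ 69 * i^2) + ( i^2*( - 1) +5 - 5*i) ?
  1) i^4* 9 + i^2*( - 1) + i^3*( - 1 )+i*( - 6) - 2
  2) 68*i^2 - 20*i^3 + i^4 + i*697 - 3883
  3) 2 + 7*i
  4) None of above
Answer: 2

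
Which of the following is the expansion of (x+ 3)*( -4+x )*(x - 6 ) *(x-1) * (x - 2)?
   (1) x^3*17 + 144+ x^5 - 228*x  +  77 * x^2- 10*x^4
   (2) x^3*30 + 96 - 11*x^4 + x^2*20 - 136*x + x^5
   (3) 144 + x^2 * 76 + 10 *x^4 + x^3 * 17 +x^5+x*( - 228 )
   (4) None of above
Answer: 4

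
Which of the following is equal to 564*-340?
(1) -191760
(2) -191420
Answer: 1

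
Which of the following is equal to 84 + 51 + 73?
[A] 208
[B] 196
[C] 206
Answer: A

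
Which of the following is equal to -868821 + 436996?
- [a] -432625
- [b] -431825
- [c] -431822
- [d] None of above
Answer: b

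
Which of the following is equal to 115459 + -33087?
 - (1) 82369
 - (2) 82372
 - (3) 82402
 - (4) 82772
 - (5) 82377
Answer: 2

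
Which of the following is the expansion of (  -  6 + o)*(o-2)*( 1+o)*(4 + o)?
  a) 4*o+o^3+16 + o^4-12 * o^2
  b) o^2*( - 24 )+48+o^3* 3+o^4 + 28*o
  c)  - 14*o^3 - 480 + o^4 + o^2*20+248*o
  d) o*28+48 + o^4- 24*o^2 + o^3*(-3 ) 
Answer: d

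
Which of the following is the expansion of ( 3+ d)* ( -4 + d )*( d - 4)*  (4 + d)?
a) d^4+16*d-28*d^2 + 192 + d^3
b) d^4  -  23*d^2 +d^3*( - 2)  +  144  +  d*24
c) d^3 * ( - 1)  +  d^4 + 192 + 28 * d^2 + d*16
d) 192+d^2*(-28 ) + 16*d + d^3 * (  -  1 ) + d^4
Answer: d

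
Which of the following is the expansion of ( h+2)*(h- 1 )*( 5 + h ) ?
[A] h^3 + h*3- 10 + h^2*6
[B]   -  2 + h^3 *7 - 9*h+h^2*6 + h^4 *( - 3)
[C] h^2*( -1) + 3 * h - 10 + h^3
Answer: A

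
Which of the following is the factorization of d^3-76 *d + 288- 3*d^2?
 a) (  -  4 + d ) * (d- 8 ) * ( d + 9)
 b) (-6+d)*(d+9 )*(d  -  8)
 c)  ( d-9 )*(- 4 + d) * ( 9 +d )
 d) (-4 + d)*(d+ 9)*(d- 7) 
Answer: a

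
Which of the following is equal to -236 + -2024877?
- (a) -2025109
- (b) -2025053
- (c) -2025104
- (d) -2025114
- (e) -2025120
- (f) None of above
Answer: f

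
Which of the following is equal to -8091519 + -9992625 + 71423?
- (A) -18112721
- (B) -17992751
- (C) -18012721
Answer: C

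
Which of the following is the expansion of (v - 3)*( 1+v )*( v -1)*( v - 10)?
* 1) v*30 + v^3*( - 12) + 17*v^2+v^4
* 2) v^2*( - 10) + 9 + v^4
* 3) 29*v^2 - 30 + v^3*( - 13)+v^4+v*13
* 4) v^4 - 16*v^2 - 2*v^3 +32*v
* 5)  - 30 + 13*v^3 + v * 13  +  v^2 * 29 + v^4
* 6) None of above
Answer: 3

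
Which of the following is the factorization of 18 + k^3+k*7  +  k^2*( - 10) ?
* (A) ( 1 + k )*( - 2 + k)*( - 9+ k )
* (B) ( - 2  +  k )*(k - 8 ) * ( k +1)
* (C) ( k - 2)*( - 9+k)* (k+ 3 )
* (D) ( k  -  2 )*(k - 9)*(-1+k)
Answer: A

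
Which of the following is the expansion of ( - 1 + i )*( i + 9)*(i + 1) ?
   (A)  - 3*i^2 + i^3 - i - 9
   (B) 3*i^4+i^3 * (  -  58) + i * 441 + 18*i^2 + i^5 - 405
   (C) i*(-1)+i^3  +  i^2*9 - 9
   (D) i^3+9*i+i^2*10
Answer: C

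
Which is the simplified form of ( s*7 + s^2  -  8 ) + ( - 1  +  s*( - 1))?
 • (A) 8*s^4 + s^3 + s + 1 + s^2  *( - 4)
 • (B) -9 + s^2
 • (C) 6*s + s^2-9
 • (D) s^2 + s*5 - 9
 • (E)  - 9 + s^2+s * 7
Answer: C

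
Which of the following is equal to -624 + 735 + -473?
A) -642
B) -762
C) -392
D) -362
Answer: D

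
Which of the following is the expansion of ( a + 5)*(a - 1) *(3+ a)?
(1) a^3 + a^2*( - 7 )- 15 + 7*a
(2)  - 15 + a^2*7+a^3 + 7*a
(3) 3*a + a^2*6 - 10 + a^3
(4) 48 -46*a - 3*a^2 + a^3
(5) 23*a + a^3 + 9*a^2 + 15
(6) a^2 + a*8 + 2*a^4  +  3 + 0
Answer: 2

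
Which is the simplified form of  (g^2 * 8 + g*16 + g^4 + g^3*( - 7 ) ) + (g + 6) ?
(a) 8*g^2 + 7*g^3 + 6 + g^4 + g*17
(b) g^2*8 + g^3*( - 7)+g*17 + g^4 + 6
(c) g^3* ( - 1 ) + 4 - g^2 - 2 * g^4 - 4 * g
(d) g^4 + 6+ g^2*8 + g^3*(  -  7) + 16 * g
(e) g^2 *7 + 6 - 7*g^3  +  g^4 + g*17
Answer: b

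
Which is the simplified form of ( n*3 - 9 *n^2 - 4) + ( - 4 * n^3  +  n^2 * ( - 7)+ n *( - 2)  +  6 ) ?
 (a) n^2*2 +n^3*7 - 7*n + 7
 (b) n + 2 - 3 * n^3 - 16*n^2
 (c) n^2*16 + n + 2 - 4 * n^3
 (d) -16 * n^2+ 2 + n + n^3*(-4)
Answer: d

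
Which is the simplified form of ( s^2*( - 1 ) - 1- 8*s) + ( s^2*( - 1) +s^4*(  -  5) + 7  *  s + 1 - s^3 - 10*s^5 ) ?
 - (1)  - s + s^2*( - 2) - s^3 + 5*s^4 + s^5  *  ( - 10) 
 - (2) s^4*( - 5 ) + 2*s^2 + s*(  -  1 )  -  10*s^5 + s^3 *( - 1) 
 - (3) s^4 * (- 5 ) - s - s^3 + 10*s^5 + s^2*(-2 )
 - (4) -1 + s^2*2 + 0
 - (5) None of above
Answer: 5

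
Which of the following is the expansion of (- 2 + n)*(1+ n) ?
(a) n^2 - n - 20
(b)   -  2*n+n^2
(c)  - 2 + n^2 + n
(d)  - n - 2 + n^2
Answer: d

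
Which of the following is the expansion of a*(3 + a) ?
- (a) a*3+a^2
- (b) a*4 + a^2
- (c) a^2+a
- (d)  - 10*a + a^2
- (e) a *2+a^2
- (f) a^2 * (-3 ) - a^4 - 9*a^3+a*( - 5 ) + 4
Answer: a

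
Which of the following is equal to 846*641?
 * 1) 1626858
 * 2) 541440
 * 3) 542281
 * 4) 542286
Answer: 4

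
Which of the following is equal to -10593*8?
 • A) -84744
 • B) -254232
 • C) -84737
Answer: A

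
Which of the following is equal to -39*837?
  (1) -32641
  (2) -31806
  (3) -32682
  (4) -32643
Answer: 4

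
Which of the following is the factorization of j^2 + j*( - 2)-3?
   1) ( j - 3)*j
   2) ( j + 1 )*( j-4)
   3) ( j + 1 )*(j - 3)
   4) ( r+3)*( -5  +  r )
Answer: 3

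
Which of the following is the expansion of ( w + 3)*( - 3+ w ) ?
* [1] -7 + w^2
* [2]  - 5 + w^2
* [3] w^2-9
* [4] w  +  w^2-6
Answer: 3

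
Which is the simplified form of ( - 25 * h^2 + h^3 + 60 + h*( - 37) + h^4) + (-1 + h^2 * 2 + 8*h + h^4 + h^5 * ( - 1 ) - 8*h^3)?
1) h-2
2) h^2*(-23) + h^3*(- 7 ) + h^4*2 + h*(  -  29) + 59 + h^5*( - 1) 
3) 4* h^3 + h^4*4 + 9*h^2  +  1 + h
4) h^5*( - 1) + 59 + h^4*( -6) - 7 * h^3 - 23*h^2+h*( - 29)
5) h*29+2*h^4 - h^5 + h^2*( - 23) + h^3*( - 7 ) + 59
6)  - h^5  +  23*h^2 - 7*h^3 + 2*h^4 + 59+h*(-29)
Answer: 2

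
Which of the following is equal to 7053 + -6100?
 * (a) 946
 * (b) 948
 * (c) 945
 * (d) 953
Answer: d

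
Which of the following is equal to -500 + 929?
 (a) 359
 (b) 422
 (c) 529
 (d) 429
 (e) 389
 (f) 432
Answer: d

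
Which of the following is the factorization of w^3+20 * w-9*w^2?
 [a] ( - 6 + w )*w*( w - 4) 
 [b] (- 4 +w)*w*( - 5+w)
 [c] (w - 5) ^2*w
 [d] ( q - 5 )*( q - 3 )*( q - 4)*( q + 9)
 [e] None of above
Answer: b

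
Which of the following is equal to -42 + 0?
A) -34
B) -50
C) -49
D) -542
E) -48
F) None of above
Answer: F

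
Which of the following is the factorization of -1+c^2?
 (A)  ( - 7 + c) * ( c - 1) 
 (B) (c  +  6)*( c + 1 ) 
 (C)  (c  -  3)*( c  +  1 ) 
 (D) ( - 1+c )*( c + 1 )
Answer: D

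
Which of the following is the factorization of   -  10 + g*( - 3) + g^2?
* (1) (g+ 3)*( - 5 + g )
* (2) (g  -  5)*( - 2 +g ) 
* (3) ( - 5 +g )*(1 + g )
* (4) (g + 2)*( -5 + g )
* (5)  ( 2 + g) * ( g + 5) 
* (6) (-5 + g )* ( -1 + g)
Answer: 4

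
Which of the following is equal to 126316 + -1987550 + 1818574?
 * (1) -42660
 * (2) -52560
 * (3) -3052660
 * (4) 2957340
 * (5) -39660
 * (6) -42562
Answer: 1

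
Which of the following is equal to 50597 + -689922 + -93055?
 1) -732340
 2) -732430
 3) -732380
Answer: 3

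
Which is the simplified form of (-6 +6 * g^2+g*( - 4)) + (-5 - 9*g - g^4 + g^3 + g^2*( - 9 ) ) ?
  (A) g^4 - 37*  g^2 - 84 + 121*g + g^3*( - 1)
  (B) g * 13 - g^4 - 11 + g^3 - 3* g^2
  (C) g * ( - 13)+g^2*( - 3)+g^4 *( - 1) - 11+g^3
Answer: C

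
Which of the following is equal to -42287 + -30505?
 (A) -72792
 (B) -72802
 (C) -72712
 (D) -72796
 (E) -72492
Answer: A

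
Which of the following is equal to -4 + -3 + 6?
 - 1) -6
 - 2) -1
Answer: 2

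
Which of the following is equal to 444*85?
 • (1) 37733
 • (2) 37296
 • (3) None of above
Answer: 3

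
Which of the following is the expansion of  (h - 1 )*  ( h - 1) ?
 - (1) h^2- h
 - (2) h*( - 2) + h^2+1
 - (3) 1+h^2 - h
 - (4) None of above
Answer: 2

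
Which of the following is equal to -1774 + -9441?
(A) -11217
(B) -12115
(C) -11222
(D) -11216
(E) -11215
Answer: E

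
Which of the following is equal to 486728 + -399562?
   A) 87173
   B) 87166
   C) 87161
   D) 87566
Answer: B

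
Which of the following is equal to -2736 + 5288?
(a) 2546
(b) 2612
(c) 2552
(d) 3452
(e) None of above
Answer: c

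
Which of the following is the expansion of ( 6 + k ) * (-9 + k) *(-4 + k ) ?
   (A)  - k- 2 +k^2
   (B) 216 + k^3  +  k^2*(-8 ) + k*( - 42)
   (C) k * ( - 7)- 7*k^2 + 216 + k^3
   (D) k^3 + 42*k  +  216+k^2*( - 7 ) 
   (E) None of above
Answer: E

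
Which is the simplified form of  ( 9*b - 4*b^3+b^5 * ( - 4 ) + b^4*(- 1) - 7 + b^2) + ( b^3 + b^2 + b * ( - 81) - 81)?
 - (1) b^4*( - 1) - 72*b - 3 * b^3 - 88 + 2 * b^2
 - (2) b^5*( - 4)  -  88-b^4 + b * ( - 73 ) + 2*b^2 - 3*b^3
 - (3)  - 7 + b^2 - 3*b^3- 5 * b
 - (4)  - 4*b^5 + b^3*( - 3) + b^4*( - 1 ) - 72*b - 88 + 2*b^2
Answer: 4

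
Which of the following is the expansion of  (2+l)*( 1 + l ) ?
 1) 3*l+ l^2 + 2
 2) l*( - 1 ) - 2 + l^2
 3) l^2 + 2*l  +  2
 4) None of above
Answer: 1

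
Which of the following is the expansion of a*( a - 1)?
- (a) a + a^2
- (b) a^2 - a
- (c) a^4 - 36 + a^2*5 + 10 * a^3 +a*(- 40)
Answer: b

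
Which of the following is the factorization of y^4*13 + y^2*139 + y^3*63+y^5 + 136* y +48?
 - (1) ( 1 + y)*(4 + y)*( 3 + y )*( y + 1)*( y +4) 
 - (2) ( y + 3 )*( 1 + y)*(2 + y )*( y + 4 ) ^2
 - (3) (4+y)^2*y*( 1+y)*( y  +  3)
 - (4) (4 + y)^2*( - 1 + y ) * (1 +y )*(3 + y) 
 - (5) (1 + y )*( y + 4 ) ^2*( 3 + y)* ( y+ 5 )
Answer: 1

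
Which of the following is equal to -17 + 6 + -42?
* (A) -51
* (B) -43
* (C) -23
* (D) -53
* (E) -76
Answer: D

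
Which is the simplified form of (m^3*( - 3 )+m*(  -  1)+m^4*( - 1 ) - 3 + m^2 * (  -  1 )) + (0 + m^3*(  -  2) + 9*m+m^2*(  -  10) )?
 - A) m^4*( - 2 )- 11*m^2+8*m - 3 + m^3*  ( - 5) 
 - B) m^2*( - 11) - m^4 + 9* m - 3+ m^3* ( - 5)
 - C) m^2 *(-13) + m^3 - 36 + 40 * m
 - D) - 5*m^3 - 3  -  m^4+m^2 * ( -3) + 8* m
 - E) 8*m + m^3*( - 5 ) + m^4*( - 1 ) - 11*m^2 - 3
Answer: E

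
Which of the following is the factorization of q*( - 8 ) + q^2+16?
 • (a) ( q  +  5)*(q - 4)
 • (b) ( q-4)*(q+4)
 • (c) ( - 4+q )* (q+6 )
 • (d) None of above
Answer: d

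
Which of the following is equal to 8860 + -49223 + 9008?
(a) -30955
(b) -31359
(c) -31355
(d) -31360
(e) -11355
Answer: c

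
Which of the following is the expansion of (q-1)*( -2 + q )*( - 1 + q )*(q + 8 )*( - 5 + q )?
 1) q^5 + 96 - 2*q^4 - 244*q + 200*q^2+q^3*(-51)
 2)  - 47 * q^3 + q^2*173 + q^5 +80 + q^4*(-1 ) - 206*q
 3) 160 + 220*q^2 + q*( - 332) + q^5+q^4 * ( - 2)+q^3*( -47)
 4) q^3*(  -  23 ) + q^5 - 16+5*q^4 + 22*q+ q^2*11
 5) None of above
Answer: 2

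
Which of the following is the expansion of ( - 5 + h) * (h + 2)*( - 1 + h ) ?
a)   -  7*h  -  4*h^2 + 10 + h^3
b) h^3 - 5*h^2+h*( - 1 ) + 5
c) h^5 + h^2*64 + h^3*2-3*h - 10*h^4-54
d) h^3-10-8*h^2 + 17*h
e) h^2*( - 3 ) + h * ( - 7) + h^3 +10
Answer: a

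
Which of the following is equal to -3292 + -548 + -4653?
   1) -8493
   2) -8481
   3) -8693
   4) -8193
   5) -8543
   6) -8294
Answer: 1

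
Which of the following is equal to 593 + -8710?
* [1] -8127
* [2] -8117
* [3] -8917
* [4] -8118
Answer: 2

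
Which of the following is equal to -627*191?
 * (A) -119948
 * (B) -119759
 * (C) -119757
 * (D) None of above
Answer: C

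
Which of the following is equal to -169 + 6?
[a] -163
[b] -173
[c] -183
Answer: a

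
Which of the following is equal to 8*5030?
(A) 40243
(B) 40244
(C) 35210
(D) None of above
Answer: D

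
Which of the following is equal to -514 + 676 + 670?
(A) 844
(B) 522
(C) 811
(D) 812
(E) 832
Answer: E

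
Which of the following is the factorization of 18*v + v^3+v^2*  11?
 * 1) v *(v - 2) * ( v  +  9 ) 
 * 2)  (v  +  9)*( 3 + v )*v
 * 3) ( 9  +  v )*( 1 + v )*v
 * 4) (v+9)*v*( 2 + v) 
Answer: 4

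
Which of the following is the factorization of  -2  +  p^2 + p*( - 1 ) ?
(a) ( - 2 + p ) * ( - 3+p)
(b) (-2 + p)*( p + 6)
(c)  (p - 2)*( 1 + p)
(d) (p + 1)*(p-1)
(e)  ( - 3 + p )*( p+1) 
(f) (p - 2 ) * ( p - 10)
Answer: c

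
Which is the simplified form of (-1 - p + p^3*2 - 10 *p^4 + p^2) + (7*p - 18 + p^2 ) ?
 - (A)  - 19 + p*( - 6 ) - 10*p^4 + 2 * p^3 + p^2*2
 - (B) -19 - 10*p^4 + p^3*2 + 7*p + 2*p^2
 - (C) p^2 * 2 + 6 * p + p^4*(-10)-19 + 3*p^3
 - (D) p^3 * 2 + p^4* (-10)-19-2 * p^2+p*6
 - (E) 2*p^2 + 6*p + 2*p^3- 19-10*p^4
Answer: E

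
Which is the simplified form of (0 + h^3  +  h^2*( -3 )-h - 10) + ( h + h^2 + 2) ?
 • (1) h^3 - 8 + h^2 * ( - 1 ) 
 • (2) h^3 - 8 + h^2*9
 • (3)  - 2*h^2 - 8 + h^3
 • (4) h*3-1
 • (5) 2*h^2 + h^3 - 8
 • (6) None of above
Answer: 3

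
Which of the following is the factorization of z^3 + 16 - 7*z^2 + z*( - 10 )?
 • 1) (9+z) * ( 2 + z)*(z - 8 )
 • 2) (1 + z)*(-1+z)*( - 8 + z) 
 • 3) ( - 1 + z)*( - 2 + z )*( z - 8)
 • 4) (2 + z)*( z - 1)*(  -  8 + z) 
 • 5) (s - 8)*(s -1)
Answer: 4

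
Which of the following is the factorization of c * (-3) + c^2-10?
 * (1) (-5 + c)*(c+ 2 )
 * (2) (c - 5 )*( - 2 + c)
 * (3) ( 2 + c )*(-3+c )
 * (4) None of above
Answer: 1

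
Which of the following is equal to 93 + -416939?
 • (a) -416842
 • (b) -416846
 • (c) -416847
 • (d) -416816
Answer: b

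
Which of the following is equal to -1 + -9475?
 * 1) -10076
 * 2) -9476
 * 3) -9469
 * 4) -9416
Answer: 2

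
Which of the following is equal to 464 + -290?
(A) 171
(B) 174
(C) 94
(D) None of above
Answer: B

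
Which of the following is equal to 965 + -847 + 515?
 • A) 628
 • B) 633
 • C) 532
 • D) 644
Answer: B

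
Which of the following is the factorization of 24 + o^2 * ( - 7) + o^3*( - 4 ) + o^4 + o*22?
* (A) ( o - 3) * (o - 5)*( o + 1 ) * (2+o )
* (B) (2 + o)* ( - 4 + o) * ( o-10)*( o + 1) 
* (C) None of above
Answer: C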